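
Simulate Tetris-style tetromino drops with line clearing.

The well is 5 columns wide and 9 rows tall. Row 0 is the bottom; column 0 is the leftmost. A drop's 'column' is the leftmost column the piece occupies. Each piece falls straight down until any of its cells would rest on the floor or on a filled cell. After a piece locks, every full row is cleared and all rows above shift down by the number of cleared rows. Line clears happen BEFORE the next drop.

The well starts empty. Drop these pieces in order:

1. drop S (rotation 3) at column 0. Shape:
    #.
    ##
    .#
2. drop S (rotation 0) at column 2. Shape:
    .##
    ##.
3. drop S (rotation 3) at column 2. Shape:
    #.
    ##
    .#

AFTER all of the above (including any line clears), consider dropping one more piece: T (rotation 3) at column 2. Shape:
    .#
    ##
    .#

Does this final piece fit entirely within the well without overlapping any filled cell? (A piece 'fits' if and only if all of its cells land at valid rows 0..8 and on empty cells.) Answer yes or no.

Answer: yes

Derivation:
Drop 1: S rot3 at col 0 lands with bottom-row=0; cleared 0 line(s) (total 0); column heights now [3 2 0 0 0], max=3
Drop 2: S rot0 at col 2 lands with bottom-row=0; cleared 0 line(s) (total 0); column heights now [3 2 1 2 2], max=3
Drop 3: S rot3 at col 2 lands with bottom-row=2; cleared 0 line(s) (total 0); column heights now [3 2 5 4 2], max=5
Test piece T rot3 at col 2 (width 2): heights before test = [3 2 5 4 2]; fits = True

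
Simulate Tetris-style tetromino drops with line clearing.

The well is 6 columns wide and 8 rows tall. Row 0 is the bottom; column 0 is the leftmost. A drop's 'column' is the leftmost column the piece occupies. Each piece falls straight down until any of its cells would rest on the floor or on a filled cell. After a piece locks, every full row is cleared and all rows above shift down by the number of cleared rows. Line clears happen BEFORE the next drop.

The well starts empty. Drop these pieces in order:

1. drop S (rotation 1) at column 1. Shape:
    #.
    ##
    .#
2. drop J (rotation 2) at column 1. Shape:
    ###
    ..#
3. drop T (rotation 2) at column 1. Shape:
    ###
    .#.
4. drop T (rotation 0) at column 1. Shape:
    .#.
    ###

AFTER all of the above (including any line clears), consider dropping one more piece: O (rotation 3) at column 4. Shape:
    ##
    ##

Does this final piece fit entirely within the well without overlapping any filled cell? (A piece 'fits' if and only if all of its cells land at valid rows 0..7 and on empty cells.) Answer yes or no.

Answer: yes

Derivation:
Drop 1: S rot1 at col 1 lands with bottom-row=0; cleared 0 line(s) (total 0); column heights now [0 3 2 0 0 0], max=3
Drop 2: J rot2 at col 1 lands with bottom-row=2; cleared 0 line(s) (total 0); column heights now [0 4 4 4 0 0], max=4
Drop 3: T rot2 at col 1 lands with bottom-row=4; cleared 0 line(s) (total 0); column heights now [0 6 6 6 0 0], max=6
Drop 4: T rot0 at col 1 lands with bottom-row=6; cleared 0 line(s) (total 0); column heights now [0 7 8 7 0 0], max=8
Test piece O rot3 at col 4 (width 2): heights before test = [0 7 8 7 0 0]; fits = True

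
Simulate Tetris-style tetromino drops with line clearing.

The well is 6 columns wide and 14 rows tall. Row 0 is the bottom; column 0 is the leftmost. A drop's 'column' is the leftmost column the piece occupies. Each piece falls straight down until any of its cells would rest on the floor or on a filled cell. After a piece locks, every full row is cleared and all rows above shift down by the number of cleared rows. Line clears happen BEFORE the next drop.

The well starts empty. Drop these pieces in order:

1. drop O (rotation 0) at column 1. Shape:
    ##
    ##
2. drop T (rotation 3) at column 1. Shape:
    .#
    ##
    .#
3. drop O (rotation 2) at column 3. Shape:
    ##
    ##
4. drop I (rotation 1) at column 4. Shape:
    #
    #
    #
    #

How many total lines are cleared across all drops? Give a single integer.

Drop 1: O rot0 at col 1 lands with bottom-row=0; cleared 0 line(s) (total 0); column heights now [0 2 2 0 0 0], max=2
Drop 2: T rot3 at col 1 lands with bottom-row=2; cleared 0 line(s) (total 0); column heights now [0 4 5 0 0 0], max=5
Drop 3: O rot2 at col 3 lands with bottom-row=0; cleared 0 line(s) (total 0); column heights now [0 4 5 2 2 0], max=5
Drop 4: I rot1 at col 4 lands with bottom-row=2; cleared 0 line(s) (total 0); column heights now [0 4 5 2 6 0], max=6

Answer: 0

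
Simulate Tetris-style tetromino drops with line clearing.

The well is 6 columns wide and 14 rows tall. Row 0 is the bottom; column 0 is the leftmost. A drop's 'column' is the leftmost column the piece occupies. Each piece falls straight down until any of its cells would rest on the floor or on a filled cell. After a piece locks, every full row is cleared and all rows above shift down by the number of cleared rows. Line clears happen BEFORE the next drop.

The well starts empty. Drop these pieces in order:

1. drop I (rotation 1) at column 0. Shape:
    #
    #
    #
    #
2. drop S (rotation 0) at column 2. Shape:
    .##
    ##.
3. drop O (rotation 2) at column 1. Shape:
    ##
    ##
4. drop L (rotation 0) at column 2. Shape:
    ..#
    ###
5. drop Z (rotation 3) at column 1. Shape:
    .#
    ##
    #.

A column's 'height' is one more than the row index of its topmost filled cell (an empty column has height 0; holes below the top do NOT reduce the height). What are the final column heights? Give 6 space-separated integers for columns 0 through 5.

Drop 1: I rot1 at col 0 lands with bottom-row=0; cleared 0 line(s) (total 0); column heights now [4 0 0 0 0 0], max=4
Drop 2: S rot0 at col 2 lands with bottom-row=0; cleared 0 line(s) (total 0); column heights now [4 0 1 2 2 0], max=4
Drop 3: O rot2 at col 1 lands with bottom-row=1; cleared 0 line(s) (total 0); column heights now [4 3 3 2 2 0], max=4
Drop 4: L rot0 at col 2 lands with bottom-row=3; cleared 0 line(s) (total 0); column heights now [4 3 4 4 5 0], max=5
Drop 5: Z rot3 at col 1 lands with bottom-row=3; cleared 0 line(s) (total 0); column heights now [4 5 6 4 5 0], max=6

Answer: 4 5 6 4 5 0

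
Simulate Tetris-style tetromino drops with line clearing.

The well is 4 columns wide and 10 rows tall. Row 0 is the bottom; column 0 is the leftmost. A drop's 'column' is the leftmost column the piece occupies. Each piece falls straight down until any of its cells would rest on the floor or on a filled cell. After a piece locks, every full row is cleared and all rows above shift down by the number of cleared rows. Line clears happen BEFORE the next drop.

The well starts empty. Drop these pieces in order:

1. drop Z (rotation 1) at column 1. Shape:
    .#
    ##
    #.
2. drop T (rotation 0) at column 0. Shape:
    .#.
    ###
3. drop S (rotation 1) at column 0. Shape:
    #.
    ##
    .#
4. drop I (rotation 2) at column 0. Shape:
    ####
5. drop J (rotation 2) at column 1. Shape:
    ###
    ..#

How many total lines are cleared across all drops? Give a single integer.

Drop 1: Z rot1 at col 1 lands with bottom-row=0; cleared 0 line(s) (total 0); column heights now [0 2 3 0], max=3
Drop 2: T rot0 at col 0 lands with bottom-row=3; cleared 0 line(s) (total 0); column heights now [4 5 4 0], max=5
Drop 3: S rot1 at col 0 lands with bottom-row=5; cleared 0 line(s) (total 0); column heights now [8 7 4 0], max=8
Drop 4: I rot2 at col 0 lands with bottom-row=8; cleared 1 line(s) (total 1); column heights now [8 7 4 0], max=8
Drop 5: J rot2 at col 1 lands with bottom-row=6; cleared 1 line(s) (total 2); column heights now [7 7 4 7], max=7

Answer: 2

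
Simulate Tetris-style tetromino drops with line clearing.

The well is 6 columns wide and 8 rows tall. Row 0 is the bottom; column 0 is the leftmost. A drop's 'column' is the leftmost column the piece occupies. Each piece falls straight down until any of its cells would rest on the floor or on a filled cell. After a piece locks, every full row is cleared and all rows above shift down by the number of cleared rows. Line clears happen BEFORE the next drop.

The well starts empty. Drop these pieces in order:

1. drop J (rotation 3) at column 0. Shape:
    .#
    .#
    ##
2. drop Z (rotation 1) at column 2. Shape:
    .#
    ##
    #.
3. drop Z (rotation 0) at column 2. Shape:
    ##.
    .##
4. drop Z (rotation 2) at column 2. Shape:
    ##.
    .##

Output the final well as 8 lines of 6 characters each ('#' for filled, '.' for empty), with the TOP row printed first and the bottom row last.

Drop 1: J rot3 at col 0 lands with bottom-row=0; cleared 0 line(s) (total 0); column heights now [1 3 0 0 0 0], max=3
Drop 2: Z rot1 at col 2 lands with bottom-row=0; cleared 0 line(s) (total 0); column heights now [1 3 2 3 0 0], max=3
Drop 3: Z rot0 at col 2 lands with bottom-row=3; cleared 0 line(s) (total 0); column heights now [1 3 5 5 4 0], max=5
Drop 4: Z rot2 at col 2 lands with bottom-row=5; cleared 0 line(s) (total 0); column heights now [1 3 7 7 6 0], max=7

Answer: ......
..##..
...##.
..##..
...##.
.#.#..
.###..
###...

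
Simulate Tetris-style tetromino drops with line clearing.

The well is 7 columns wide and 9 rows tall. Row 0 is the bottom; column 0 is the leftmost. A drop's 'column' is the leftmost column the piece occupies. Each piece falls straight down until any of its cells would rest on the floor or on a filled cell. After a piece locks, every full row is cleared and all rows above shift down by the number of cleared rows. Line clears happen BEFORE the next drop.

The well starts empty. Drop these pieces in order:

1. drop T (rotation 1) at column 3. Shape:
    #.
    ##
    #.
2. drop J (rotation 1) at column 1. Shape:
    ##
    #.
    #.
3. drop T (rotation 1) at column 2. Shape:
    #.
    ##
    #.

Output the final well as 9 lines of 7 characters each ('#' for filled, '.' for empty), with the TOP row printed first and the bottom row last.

Answer: .......
.......
.......
..#....
..##...
..#....
.###...
.#.##..
.#.#...

Derivation:
Drop 1: T rot1 at col 3 lands with bottom-row=0; cleared 0 line(s) (total 0); column heights now [0 0 0 3 2 0 0], max=3
Drop 2: J rot1 at col 1 lands with bottom-row=0; cleared 0 line(s) (total 0); column heights now [0 3 3 3 2 0 0], max=3
Drop 3: T rot1 at col 2 lands with bottom-row=3; cleared 0 line(s) (total 0); column heights now [0 3 6 5 2 0 0], max=6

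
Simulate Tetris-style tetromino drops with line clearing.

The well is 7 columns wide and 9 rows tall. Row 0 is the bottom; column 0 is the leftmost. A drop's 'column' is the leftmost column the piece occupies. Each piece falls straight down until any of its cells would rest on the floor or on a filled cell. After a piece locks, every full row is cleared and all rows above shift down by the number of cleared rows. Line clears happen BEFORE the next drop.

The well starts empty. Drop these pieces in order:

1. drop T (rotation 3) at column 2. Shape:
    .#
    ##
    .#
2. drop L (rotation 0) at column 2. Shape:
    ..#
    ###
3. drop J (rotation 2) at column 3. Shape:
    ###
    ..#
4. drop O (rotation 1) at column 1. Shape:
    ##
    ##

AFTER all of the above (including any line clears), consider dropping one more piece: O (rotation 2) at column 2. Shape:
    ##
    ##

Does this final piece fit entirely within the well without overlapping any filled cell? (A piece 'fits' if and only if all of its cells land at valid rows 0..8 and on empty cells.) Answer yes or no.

Answer: yes

Derivation:
Drop 1: T rot3 at col 2 lands with bottom-row=0; cleared 0 line(s) (total 0); column heights now [0 0 2 3 0 0 0], max=3
Drop 2: L rot0 at col 2 lands with bottom-row=3; cleared 0 line(s) (total 0); column heights now [0 0 4 4 5 0 0], max=5
Drop 3: J rot2 at col 3 lands with bottom-row=4; cleared 0 line(s) (total 0); column heights now [0 0 4 6 6 6 0], max=6
Drop 4: O rot1 at col 1 lands with bottom-row=4; cleared 0 line(s) (total 0); column heights now [0 6 6 6 6 6 0], max=6
Test piece O rot2 at col 2 (width 2): heights before test = [0 6 6 6 6 6 0]; fits = True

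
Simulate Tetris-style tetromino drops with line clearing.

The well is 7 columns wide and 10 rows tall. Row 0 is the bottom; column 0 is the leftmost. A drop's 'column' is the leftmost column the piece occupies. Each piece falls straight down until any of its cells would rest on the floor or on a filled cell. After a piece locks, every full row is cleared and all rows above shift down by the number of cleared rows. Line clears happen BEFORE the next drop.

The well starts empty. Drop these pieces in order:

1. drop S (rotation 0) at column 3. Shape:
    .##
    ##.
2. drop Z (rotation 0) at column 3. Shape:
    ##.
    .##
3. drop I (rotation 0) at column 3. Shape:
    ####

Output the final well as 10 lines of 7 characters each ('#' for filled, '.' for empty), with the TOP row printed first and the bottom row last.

Drop 1: S rot0 at col 3 lands with bottom-row=0; cleared 0 line(s) (total 0); column heights now [0 0 0 1 2 2 0], max=2
Drop 2: Z rot0 at col 3 lands with bottom-row=2; cleared 0 line(s) (total 0); column heights now [0 0 0 4 4 3 0], max=4
Drop 3: I rot0 at col 3 lands with bottom-row=4; cleared 0 line(s) (total 0); column heights now [0 0 0 5 5 5 5], max=5

Answer: .......
.......
.......
.......
.......
...####
...##..
....##.
....##.
...##..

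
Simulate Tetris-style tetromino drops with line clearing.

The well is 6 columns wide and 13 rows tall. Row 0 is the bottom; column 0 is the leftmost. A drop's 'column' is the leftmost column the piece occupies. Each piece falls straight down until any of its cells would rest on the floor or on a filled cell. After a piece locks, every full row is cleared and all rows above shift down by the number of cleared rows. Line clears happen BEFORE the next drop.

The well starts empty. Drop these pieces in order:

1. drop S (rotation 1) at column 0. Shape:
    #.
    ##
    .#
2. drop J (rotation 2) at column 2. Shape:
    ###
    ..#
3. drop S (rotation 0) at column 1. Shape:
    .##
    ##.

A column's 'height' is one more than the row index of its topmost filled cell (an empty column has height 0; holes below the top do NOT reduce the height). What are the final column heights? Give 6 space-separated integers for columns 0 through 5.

Answer: 3 3 4 4 2 0

Derivation:
Drop 1: S rot1 at col 0 lands with bottom-row=0; cleared 0 line(s) (total 0); column heights now [3 2 0 0 0 0], max=3
Drop 2: J rot2 at col 2 lands with bottom-row=0; cleared 0 line(s) (total 0); column heights now [3 2 2 2 2 0], max=3
Drop 3: S rot0 at col 1 lands with bottom-row=2; cleared 0 line(s) (total 0); column heights now [3 3 4 4 2 0], max=4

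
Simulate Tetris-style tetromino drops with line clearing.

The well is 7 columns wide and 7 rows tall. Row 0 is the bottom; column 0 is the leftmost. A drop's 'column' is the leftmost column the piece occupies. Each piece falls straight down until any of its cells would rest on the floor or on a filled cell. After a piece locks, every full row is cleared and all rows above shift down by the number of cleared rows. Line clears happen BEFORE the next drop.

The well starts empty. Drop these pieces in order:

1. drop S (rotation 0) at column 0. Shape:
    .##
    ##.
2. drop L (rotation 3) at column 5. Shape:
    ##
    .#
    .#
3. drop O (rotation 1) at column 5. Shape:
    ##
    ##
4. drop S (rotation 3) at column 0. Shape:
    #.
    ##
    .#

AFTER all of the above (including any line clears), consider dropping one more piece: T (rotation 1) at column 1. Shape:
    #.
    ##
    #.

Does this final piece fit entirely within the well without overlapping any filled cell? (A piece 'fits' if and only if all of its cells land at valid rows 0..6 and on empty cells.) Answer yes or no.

Drop 1: S rot0 at col 0 lands with bottom-row=0; cleared 0 line(s) (total 0); column heights now [1 2 2 0 0 0 0], max=2
Drop 2: L rot3 at col 5 lands with bottom-row=0; cleared 0 line(s) (total 0); column heights now [1 2 2 0 0 3 3], max=3
Drop 3: O rot1 at col 5 lands with bottom-row=3; cleared 0 line(s) (total 0); column heights now [1 2 2 0 0 5 5], max=5
Drop 4: S rot3 at col 0 lands with bottom-row=2; cleared 0 line(s) (total 0); column heights now [5 4 2 0 0 5 5], max=5
Test piece T rot1 at col 1 (width 2): heights before test = [5 4 2 0 0 5 5]; fits = True

Answer: yes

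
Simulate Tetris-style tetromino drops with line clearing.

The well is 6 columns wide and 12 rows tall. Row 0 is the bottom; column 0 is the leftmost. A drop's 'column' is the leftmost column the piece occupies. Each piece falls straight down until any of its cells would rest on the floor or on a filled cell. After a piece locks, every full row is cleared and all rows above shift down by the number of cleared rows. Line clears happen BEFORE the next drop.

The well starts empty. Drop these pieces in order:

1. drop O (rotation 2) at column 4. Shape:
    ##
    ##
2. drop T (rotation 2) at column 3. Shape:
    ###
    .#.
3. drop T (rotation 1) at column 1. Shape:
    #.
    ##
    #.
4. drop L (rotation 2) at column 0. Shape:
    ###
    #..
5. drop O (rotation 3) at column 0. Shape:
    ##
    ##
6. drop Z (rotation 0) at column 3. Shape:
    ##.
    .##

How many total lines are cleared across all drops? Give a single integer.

Drop 1: O rot2 at col 4 lands with bottom-row=0; cleared 0 line(s) (total 0); column heights now [0 0 0 0 2 2], max=2
Drop 2: T rot2 at col 3 lands with bottom-row=2; cleared 0 line(s) (total 0); column heights now [0 0 0 4 4 4], max=4
Drop 3: T rot1 at col 1 lands with bottom-row=0; cleared 0 line(s) (total 0); column heights now [0 3 2 4 4 4], max=4
Drop 4: L rot2 at col 0 lands with bottom-row=2; cleared 1 line(s) (total 1); column heights now [3 3 2 0 3 2], max=3
Drop 5: O rot3 at col 0 lands with bottom-row=3; cleared 0 line(s) (total 1); column heights now [5 5 2 0 3 2], max=5
Drop 6: Z rot0 at col 3 lands with bottom-row=3; cleared 0 line(s) (total 1); column heights now [5 5 2 5 5 4], max=5

Answer: 1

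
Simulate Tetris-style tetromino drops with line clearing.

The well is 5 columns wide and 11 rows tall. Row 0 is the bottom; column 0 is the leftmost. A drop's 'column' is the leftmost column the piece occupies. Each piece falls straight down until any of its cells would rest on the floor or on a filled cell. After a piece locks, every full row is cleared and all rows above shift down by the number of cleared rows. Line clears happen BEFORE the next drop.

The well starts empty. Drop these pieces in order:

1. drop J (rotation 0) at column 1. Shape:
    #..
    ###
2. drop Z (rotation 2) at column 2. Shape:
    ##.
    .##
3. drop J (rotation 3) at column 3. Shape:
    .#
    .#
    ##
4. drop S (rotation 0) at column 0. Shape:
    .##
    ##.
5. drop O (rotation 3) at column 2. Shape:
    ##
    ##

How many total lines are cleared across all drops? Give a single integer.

Answer: 0

Derivation:
Drop 1: J rot0 at col 1 lands with bottom-row=0; cleared 0 line(s) (total 0); column heights now [0 2 1 1 0], max=2
Drop 2: Z rot2 at col 2 lands with bottom-row=1; cleared 0 line(s) (total 0); column heights now [0 2 3 3 2], max=3
Drop 3: J rot3 at col 3 lands with bottom-row=3; cleared 0 line(s) (total 0); column heights now [0 2 3 4 6], max=6
Drop 4: S rot0 at col 0 lands with bottom-row=2; cleared 0 line(s) (total 0); column heights now [3 4 4 4 6], max=6
Drop 5: O rot3 at col 2 lands with bottom-row=4; cleared 0 line(s) (total 0); column heights now [3 4 6 6 6], max=6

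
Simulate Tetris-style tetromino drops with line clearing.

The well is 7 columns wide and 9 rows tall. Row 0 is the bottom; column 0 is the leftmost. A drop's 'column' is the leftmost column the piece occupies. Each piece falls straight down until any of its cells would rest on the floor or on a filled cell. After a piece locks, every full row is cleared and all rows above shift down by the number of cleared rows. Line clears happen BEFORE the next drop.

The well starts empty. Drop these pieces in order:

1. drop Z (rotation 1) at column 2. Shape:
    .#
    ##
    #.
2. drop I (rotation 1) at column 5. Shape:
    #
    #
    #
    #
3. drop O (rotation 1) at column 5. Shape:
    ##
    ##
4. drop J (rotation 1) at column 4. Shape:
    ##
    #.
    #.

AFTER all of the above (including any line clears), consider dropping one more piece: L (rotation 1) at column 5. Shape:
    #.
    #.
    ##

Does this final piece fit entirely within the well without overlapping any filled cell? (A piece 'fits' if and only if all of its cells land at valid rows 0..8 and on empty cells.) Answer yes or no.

Drop 1: Z rot1 at col 2 lands with bottom-row=0; cleared 0 line(s) (total 0); column heights now [0 0 2 3 0 0 0], max=3
Drop 2: I rot1 at col 5 lands with bottom-row=0; cleared 0 line(s) (total 0); column heights now [0 0 2 3 0 4 0], max=4
Drop 3: O rot1 at col 5 lands with bottom-row=4; cleared 0 line(s) (total 0); column heights now [0 0 2 3 0 6 6], max=6
Drop 4: J rot1 at col 4 lands with bottom-row=4; cleared 0 line(s) (total 0); column heights now [0 0 2 3 7 7 6], max=7
Test piece L rot1 at col 5 (width 2): heights before test = [0 0 2 3 7 7 6]; fits = False

Answer: no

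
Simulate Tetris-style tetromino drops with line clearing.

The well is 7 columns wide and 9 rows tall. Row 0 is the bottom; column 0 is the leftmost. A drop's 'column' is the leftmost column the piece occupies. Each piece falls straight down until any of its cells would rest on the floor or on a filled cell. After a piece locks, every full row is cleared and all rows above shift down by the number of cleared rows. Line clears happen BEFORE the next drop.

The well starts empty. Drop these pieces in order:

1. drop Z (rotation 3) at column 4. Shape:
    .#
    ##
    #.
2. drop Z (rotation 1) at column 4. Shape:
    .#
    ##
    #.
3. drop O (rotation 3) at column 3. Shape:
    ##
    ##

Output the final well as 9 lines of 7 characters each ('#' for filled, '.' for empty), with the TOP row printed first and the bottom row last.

Drop 1: Z rot3 at col 4 lands with bottom-row=0; cleared 0 line(s) (total 0); column heights now [0 0 0 0 2 3 0], max=3
Drop 2: Z rot1 at col 4 lands with bottom-row=2; cleared 0 line(s) (total 0); column heights now [0 0 0 0 4 5 0], max=5
Drop 3: O rot3 at col 3 lands with bottom-row=4; cleared 0 line(s) (total 0); column heights now [0 0 0 6 6 5 0], max=6

Answer: .......
.......
.......
...##..
...###.
....##.
....##.
....##.
....#..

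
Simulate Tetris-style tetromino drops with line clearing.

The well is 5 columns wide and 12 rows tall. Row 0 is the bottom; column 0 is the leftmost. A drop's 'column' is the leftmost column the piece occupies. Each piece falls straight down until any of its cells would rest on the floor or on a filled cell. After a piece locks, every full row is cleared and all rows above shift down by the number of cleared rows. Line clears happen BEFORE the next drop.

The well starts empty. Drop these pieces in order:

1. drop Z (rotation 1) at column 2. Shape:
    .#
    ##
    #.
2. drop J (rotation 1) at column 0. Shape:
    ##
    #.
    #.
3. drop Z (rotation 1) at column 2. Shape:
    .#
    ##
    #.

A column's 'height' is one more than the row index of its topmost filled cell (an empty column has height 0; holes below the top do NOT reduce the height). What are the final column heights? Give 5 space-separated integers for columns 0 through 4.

Answer: 3 3 4 5 0

Derivation:
Drop 1: Z rot1 at col 2 lands with bottom-row=0; cleared 0 line(s) (total 0); column heights now [0 0 2 3 0], max=3
Drop 2: J rot1 at col 0 lands with bottom-row=0; cleared 0 line(s) (total 0); column heights now [3 3 2 3 0], max=3
Drop 3: Z rot1 at col 2 lands with bottom-row=2; cleared 0 line(s) (total 0); column heights now [3 3 4 5 0], max=5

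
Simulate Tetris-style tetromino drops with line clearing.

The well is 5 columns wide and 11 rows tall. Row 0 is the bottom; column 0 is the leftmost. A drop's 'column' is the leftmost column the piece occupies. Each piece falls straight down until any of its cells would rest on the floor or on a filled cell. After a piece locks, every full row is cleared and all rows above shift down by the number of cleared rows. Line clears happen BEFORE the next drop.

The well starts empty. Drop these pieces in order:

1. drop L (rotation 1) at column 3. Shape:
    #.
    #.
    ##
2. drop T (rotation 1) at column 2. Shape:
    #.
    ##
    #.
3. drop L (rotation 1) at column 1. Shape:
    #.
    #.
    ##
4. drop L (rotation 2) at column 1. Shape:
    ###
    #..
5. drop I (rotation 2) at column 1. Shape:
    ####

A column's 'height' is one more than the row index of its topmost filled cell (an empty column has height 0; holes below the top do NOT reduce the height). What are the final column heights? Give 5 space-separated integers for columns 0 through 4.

Answer: 0 11 11 11 11

Derivation:
Drop 1: L rot1 at col 3 lands with bottom-row=0; cleared 0 line(s) (total 0); column heights now [0 0 0 3 1], max=3
Drop 2: T rot1 at col 2 lands with bottom-row=2; cleared 0 line(s) (total 0); column heights now [0 0 5 4 1], max=5
Drop 3: L rot1 at col 1 lands with bottom-row=5; cleared 0 line(s) (total 0); column heights now [0 8 6 4 1], max=8
Drop 4: L rot2 at col 1 lands with bottom-row=8; cleared 0 line(s) (total 0); column heights now [0 10 10 10 1], max=10
Drop 5: I rot2 at col 1 lands with bottom-row=10; cleared 0 line(s) (total 0); column heights now [0 11 11 11 11], max=11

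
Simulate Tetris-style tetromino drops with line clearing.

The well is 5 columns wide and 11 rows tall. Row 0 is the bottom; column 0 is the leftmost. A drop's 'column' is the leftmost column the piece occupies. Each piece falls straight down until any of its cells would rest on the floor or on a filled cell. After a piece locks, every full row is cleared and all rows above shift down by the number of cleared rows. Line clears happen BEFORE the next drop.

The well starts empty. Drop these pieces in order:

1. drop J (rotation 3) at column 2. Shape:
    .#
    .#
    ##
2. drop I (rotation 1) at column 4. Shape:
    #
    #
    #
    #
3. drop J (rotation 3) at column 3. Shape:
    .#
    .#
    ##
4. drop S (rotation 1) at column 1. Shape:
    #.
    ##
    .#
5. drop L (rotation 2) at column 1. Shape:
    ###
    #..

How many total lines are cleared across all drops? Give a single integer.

Drop 1: J rot3 at col 2 lands with bottom-row=0; cleared 0 line(s) (total 0); column heights now [0 0 1 3 0], max=3
Drop 2: I rot1 at col 4 lands with bottom-row=0; cleared 0 line(s) (total 0); column heights now [0 0 1 3 4], max=4
Drop 3: J rot3 at col 3 lands with bottom-row=4; cleared 0 line(s) (total 0); column heights now [0 0 1 5 7], max=7
Drop 4: S rot1 at col 1 lands with bottom-row=1; cleared 0 line(s) (total 0); column heights now [0 4 3 5 7], max=7
Drop 5: L rot2 at col 1 lands with bottom-row=4; cleared 0 line(s) (total 0); column heights now [0 6 6 6 7], max=7

Answer: 0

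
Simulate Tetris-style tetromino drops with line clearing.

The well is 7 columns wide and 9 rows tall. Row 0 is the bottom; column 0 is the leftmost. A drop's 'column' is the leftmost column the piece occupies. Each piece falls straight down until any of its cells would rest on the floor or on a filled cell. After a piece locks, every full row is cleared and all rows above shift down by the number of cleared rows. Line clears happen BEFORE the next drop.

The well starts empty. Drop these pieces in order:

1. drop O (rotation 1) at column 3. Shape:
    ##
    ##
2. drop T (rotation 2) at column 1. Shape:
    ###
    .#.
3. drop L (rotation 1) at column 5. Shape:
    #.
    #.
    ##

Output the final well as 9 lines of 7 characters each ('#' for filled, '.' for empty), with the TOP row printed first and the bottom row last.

Drop 1: O rot1 at col 3 lands with bottom-row=0; cleared 0 line(s) (total 0); column heights now [0 0 0 2 2 0 0], max=2
Drop 2: T rot2 at col 1 lands with bottom-row=1; cleared 0 line(s) (total 0); column heights now [0 3 3 3 2 0 0], max=3
Drop 3: L rot1 at col 5 lands with bottom-row=0; cleared 0 line(s) (total 0); column heights now [0 3 3 3 2 3 1], max=3

Answer: .......
.......
.......
.......
.......
.......
.###.#.
..####.
...####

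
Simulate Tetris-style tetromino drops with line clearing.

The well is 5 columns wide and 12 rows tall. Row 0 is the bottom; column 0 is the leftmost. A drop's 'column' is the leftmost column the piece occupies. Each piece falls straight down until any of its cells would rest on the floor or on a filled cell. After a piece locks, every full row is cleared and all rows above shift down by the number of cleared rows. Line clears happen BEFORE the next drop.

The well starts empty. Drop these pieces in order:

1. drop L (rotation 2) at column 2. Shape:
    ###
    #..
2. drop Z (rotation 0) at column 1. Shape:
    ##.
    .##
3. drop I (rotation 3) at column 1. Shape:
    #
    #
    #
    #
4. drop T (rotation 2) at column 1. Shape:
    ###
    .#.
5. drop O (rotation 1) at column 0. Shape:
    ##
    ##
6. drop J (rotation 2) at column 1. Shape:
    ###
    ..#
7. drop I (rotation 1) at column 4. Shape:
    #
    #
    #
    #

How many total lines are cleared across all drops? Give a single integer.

Drop 1: L rot2 at col 2 lands with bottom-row=0; cleared 0 line(s) (total 0); column heights now [0 0 2 2 2], max=2
Drop 2: Z rot0 at col 1 lands with bottom-row=2; cleared 0 line(s) (total 0); column heights now [0 4 4 3 2], max=4
Drop 3: I rot3 at col 1 lands with bottom-row=4; cleared 0 line(s) (total 0); column heights now [0 8 4 3 2], max=8
Drop 4: T rot2 at col 1 lands with bottom-row=7; cleared 0 line(s) (total 0); column heights now [0 9 9 9 2], max=9
Drop 5: O rot1 at col 0 lands with bottom-row=9; cleared 0 line(s) (total 0); column heights now [11 11 9 9 2], max=11
Drop 6: J rot2 at col 1 lands with bottom-row=10; cleared 0 line(s) (total 0); column heights now [11 12 12 12 2], max=12
Drop 7: I rot1 at col 4 lands with bottom-row=2; cleared 0 line(s) (total 0); column heights now [11 12 12 12 6], max=12

Answer: 0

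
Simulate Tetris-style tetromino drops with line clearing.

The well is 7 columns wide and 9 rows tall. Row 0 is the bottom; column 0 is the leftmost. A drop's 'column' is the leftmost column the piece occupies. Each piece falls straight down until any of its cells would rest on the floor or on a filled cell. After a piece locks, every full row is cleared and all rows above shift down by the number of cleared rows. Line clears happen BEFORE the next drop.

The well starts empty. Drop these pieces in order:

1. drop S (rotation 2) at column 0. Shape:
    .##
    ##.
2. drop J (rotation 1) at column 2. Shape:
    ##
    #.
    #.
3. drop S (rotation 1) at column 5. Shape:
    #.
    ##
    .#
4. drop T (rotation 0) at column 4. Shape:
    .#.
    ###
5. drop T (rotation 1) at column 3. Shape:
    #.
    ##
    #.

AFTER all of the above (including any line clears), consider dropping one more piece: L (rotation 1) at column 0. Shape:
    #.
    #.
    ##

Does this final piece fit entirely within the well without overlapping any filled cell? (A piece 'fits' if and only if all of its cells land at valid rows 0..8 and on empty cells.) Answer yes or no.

Drop 1: S rot2 at col 0 lands with bottom-row=0; cleared 0 line(s) (total 0); column heights now [1 2 2 0 0 0 0], max=2
Drop 2: J rot1 at col 2 lands with bottom-row=2; cleared 0 line(s) (total 0); column heights now [1 2 5 5 0 0 0], max=5
Drop 3: S rot1 at col 5 lands with bottom-row=0; cleared 0 line(s) (total 0); column heights now [1 2 5 5 0 3 2], max=5
Drop 4: T rot0 at col 4 lands with bottom-row=3; cleared 0 line(s) (total 0); column heights now [1 2 5 5 4 5 4], max=5
Drop 5: T rot1 at col 3 lands with bottom-row=5; cleared 0 line(s) (total 0); column heights now [1 2 5 8 7 5 4], max=8
Test piece L rot1 at col 0 (width 2): heights before test = [1 2 5 8 7 5 4]; fits = True

Answer: yes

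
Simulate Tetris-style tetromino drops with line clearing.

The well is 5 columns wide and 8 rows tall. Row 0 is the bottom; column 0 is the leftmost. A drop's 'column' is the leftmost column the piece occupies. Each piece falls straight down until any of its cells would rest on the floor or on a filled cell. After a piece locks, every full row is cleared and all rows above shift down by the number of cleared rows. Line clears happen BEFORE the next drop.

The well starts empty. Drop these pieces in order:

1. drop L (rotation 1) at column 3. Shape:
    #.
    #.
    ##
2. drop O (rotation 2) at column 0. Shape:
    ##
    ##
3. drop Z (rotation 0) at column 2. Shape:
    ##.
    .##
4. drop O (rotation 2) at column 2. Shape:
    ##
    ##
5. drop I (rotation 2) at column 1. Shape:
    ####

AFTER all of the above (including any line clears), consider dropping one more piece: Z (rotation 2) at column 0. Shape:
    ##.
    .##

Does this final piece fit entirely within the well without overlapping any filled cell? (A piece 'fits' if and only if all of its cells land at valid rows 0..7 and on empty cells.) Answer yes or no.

Drop 1: L rot1 at col 3 lands with bottom-row=0; cleared 0 line(s) (total 0); column heights now [0 0 0 3 1], max=3
Drop 2: O rot2 at col 0 lands with bottom-row=0; cleared 0 line(s) (total 0); column heights now [2 2 0 3 1], max=3
Drop 3: Z rot0 at col 2 lands with bottom-row=3; cleared 0 line(s) (total 0); column heights now [2 2 5 5 4], max=5
Drop 4: O rot2 at col 2 lands with bottom-row=5; cleared 0 line(s) (total 0); column heights now [2 2 7 7 4], max=7
Drop 5: I rot2 at col 1 lands with bottom-row=7; cleared 0 line(s) (total 0); column heights now [2 8 8 8 8], max=8
Test piece Z rot2 at col 0 (width 3): heights before test = [2 8 8 8 8]; fits = False

Answer: no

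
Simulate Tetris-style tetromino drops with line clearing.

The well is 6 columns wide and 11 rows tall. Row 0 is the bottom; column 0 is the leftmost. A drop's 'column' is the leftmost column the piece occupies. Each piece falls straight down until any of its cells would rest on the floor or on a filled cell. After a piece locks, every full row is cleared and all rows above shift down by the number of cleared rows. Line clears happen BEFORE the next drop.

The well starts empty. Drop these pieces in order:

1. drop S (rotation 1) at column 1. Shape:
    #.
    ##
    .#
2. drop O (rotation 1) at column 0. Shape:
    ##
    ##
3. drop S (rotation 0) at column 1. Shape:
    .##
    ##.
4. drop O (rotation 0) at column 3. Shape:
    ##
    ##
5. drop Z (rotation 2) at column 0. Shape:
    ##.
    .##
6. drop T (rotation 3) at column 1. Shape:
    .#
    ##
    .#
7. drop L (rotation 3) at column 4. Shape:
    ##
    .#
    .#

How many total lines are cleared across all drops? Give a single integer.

Drop 1: S rot1 at col 1 lands with bottom-row=0; cleared 0 line(s) (total 0); column heights now [0 3 2 0 0 0], max=3
Drop 2: O rot1 at col 0 lands with bottom-row=3; cleared 0 line(s) (total 0); column heights now [5 5 2 0 0 0], max=5
Drop 3: S rot0 at col 1 lands with bottom-row=5; cleared 0 line(s) (total 0); column heights now [5 6 7 7 0 0], max=7
Drop 4: O rot0 at col 3 lands with bottom-row=7; cleared 0 line(s) (total 0); column heights now [5 6 7 9 9 0], max=9
Drop 5: Z rot2 at col 0 lands with bottom-row=7; cleared 0 line(s) (total 0); column heights now [9 9 8 9 9 0], max=9
Drop 6: T rot3 at col 1 lands with bottom-row=8; cleared 0 line(s) (total 0); column heights now [9 10 11 9 9 0], max=11
Drop 7: L rot3 at col 4 lands with bottom-row=7; cleared 1 line(s) (total 1); column heights now [5 9 10 8 9 9], max=10

Answer: 1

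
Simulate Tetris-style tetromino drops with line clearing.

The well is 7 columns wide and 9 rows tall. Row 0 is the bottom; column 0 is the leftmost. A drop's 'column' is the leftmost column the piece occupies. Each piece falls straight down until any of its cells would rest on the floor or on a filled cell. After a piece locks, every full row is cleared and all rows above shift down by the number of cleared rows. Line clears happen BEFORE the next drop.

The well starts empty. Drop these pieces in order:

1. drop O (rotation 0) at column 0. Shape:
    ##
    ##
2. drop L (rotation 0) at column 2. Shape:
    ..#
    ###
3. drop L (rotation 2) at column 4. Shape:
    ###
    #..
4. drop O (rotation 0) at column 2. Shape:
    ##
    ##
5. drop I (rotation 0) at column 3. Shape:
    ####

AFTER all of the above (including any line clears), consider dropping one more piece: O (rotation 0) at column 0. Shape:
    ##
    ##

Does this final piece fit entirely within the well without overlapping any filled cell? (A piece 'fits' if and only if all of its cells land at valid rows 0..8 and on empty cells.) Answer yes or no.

Answer: yes

Derivation:
Drop 1: O rot0 at col 0 lands with bottom-row=0; cleared 0 line(s) (total 0); column heights now [2 2 0 0 0 0 0], max=2
Drop 2: L rot0 at col 2 lands with bottom-row=0; cleared 0 line(s) (total 0); column heights now [2 2 1 1 2 0 0], max=2
Drop 3: L rot2 at col 4 lands with bottom-row=2; cleared 0 line(s) (total 0); column heights now [2 2 1 1 4 4 4], max=4
Drop 4: O rot0 at col 2 lands with bottom-row=1; cleared 0 line(s) (total 0); column heights now [2 2 3 3 4 4 4], max=4
Drop 5: I rot0 at col 3 lands with bottom-row=4; cleared 0 line(s) (total 0); column heights now [2 2 3 5 5 5 5], max=5
Test piece O rot0 at col 0 (width 2): heights before test = [2 2 3 5 5 5 5]; fits = True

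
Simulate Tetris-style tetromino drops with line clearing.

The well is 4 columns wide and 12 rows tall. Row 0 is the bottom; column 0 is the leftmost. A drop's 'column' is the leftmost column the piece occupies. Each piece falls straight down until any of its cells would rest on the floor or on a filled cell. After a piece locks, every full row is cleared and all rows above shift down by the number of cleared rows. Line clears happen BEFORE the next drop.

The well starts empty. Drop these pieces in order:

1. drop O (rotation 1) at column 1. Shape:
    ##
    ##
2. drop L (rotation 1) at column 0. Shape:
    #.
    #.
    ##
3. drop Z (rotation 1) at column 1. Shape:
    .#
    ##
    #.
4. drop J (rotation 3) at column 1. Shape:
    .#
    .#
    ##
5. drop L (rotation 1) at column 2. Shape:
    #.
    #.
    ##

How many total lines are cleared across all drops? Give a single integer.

Answer: 0

Derivation:
Drop 1: O rot1 at col 1 lands with bottom-row=0; cleared 0 line(s) (total 0); column heights now [0 2 2 0], max=2
Drop 2: L rot1 at col 0 lands with bottom-row=2; cleared 0 line(s) (total 0); column heights now [5 3 2 0], max=5
Drop 3: Z rot1 at col 1 lands with bottom-row=3; cleared 0 line(s) (total 0); column heights now [5 5 6 0], max=6
Drop 4: J rot3 at col 1 lands with bottom-row=6; cleared 0 line(s) (total 0); column heights now [5 7 9 0], max=9
Drop 5: L rot1 at col 2 lands with bottom-row=9; cleared 0 line(s) (total 0); column heights now [5 7 12 10], max=12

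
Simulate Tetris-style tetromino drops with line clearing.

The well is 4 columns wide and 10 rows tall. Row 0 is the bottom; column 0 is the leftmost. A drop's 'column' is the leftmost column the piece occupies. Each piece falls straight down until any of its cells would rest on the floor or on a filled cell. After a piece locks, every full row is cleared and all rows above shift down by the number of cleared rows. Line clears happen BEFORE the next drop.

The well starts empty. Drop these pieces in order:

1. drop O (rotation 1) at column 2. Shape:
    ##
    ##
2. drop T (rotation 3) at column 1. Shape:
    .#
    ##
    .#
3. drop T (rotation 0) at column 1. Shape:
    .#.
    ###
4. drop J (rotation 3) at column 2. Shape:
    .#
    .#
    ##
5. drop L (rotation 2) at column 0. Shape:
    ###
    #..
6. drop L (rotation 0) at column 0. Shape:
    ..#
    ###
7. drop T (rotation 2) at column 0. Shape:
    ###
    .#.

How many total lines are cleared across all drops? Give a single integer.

Answer: 2

Derivation:
Drop 1: O rot1 at col 2 lands with bottom-row=0; cleared 0 line(s) (total 0); column heights now [0 0 2 2], max=2
Drop 2: T rot3 at col 1 lands with bottom-row=2; cleared 0 line(s) (total 0); column heights now [0 4 5 2], max=5
Drop 3: T rot0 at col 1 lands with bottom-row=5; cleared 0 line(s) (total 0); column heights now [0 6 7 6], max=7
Drop 4: J rot3 at col 2 lands with bottom-row=7; cleared 0 line(s) (total 0); column heights now [0 6 8 10], max=10
Drop 5: L rot2 at col 0 lands with bottom-row=7; cleared 1 line(s) (total 1); column heights now [8 6 8 9], max=9
Drop 6: L rot0 at col 0 lands with bottom-row=8; cleared 1 line(s) (total 2); column heights now [8 6 9 8], max=9
Drop 7: T rot2 at col 0 lands with bottom-row=8; cleared 0 line(s) (total 2); column heights now [10 10 10 8], max=10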